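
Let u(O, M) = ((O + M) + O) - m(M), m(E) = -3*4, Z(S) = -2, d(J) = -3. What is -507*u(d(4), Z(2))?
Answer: -2028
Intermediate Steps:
m(E) = -12
u(O, M) = 12 + M + 2*O (u(O, M) = ((O + M) + O) - 1*(-12) = ((M + O) + O) + 12 = (M + 2*O) + 12 = 12 + M + 2*O)
-507*u(d(4), Z(2)) = -507*(12 - 2 + 2*(-3)) = -507*(12 - 2 - 6) = -507*4 = -2028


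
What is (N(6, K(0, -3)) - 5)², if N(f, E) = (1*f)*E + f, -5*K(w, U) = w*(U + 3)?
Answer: 1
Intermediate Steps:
K(w, U) = -w*(3 + U)/5 (K(w, U) = -w*(U + 3)/5 = -w*(3 + U)/5)
N(f, E) = f + E*f (N(f, E) = f*E + f = E*f + f = f + E*f)
(N(6, K(0, -3)) - 5)² = (6*(1 - ⅕*0*(3 - 3)) - 5)² = (6*(1 - ⅕*0*0) - 5)² = (6*(1 + 0) - 5)² = (6*1 - 5)² = (6 - 5)² = 1² = 1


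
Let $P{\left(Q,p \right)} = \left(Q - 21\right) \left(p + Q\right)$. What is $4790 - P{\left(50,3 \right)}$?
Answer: $3253$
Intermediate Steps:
$P{\left(Q,p \right)} = \left(-21 + Q\right) \left(Q + p\right)$
$4790 - P{\left(50,3 \right)} = 4790 - \left(50^{2} - 1050 - 63 + 50 \cdot 3\right) = 4790 - \left(2500 - 1050 - 63 + 150\right) = 4790 - 1537 = 3253$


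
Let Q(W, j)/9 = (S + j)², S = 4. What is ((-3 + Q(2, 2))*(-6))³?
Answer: -7144450776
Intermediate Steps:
Q(W, j) = 9*(4 + j)²
((-3 + Q(2, 2))*(-6))³ = ((-3 + 9*(4 + 2)²)*(-6))³ = ((-3 + 9*6²)*(-6))³ = ((-3 + 9*36)*(-6))³ = ((-3 + 324)*(-6))³ = (321*(-6))³ = (-1926)³ = -7144450776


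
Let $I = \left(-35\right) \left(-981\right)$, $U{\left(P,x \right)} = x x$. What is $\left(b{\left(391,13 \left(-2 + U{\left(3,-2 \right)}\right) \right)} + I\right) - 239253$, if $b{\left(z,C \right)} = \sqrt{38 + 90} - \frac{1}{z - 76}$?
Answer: $- \frac{64549171}{315} + 8 \sqrt{2} \approx -2.0491 \cdot 10^{5}$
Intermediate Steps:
$U{\left(P,x \right)} = x^{2}$
$b{\left(z,C \right)} = - \frac{1}{-76 + z} + 8 \sqrt{2}$ ($b{\left(z,C \right)} = \sqrt{128} - \frac{1}{-76 + z} = 8 \sqrt{2} - \frac{1}{-76 + z} = - \frac{1}{-76 + z} + 8 \sqrt{2}$)
$I = 34335$
$\left(b{\left(391,13 \left(-2 + U{\left(3,-2 \right)}\right) \right)} + I\right) - 239253 = \left(\frac{-1 - 608 \sqrt{2} + 8 \cdot 391 \sqrt{2}}{-76 + 391} + 34335\right) - 239253 = \left(\frac{-1 - 608 \sqrt{2} + 3128 \sqrt{2}}{315} + 34335\right) - 239253 = \left(\frac{-1 + 2520 \sqrt{2}}{315} + 34335\right) - 239253 = \left(\left(- \frac{1}{315} + 8 \sqrt{2}\right) + 34335\right) - 239253 = \left(\frac{10815524}{315} + 8 \sqrt{2}\right) - 239253 = - \frac{64549171}{315} + 8 \sqrt{2}$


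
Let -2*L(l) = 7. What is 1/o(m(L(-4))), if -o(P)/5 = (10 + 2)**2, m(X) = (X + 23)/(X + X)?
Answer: -1/720 ≈ -0.0013889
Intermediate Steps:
L(l) = -7/2 (L(l) = -1/2*7 = -7/2)
m(X) = (23 + X)/(2*X) (m(X) = (23 + X)/((2*X)) = (23 + X)*(1/(2*X)) = (23 + X)/(2*X))
o(P) = -720 (o(P) = -5*(10 + 2)**2 = -5*12**2 = -5*144 = -720)
1/o(m(L(-4))) = 1/(-720) = -1/720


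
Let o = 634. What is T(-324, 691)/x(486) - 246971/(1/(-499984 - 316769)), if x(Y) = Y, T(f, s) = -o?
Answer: 49016576154292/243 ≈ 2.0171e+11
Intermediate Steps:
T(f, s) = -634 (T(f, s) = -1*634 = -634)
T(-324, 691)/x(486) - 246971/(1/(-499984 - 316769)) = -634/486 - 246971/(1/(-499984 - 316769)) = -634*1/486 - 246971/(1/(-816753)) = -317/243 - 246971/(-1/816753) = -317/243 - 246971*(-816753) = -317/243 + 201714305163 = 49016576154292/243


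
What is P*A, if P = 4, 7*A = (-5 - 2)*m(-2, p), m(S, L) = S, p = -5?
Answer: 8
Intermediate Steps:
A = 2 (A = ((-5 - 2)*(-2))/7 = (-7*(-2))/7 = (⅐)*14 = 2)
P*A = 4*2 = 8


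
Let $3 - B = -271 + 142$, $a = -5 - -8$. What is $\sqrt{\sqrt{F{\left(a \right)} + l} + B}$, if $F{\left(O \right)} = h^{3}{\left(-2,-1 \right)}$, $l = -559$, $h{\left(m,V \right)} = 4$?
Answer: $\sqrt{132 + 3 i \sqrt{55}} \approx 11.53 + 0.96485 i$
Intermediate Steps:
$a = 3$ ($a = -5 + 8 = 3$)
$B = 132$ ($B = 3 - \left(-271 + 142\right) = 3 - -129 = 3 + 129 = 132$)
$F{\left(O \right)} = 64$ ($F{\left(O \right)} = 4^{3} = 64$)
$\sqrt{\sqrt{F{\left(a \right)} + l} + B} = \sqrt{\sqrt{64 - 559} + 132} = \sqrt{\sqrt{-495} + 132} = \sqrt{3 i \sqrt{55} + 132} = \sqrt{132 + 3 i \sqrt{55}}$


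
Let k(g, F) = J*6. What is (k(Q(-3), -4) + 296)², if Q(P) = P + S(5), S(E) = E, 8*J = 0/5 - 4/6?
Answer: 349281/4 ≈ 87320.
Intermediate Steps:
J = -1/12 (J = (0/5 - 4/6)/8 = (0*(⅕) - 4*⅙)/8 = (0 - ⅔)/8 = (⅛)*(-⅔) = -1/12 ≈ -0.083333)
Q(P) = 5 + P (Q(P) = P + 5 = 5 + P)
k(g, F) = -½ (k(g, F) = -1/12*6 = -½)
(k(Q(-3), -4) + 296)² = (-½ + 296)² = (591/2)² = 349281/4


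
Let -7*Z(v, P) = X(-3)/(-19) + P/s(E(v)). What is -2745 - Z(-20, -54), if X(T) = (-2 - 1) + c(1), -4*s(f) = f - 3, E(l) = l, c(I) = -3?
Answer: -8400921/3059 ≈ -2746.3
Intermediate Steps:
s(f) = 3/4 - f/4 (s(f) = -(f - 3)/4 = -(-3 + f)/4 = 3/4 - f/4)
X(T) = -6 (X(T) = (-2 - 1) - 3 = -3 - 3 = -6)
Z(v, P) = -6/133 - P/(7*(3/4 - v/4)) (Z(v, P) = -(-6/(-19) + P/(3/4 - v/4))/7 = -(-6*(-1/19) + P/(3/4 - v/4))/7 = -(6/19 + P/(3/4 - v/4))/7 = -6/133 - P/(7*(3/4 - v/4)))
-2745 - Z(-20, -54) = -2745 - 2*(9 - 3*(-20) + 38*(-54))/(133*(-3 - 20)) = -2745 - 2*(9 + 60 - 2052)/(133*(-23)) = -2745 - 2*(-1)*(-1983)/(133*23) = -2745 - 1*3966/3059 = -2745 - 3966/3059 = -8400921/3059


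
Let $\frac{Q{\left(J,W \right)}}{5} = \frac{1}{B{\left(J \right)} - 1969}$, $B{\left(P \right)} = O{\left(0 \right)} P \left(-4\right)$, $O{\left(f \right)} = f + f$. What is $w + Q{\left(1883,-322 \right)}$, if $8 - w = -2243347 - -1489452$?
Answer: $\frac{1484435002}{1969} \approx 7.539 \cdot 10^{5}$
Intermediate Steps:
$O{\left(f \right)} = 2 f$
$B{\left(P \right)} = 0$ ($B{\left(P \right)} = 2 \cdot 0 P \left(-4\right) = 0 P \left(-4\right) = 0 \left(-4\right) = 0$)
$w = 753903$ ($w = 8 - \left(-2243347 - -1489452\right) = 8 - \left(-2243347 + 1489452\right) = 8 - -753895 = 8 + 753895 = 753903$)
$Q{\left(J,W \right)} = - \frac{5}{1969}$ ($Q{\left(J,W \right)} = \frac{5}{0 - 1969} = \frac{5}{-1969} = 5 \left(- \frac{1}{1969}\right) = - \frac{5}{1969}$)
$w + Q{\left(1883,-322 \right)} = 753903 - \frac{5}{1969} = \frac{1484435002}{1969}$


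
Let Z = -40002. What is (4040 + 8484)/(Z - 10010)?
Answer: -3131/12503 ≈ -0.25042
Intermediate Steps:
(4040 + 8484)/(Z - 10010) = (4040 + 8484)/(-40002 - 10010) = 12524/(-50012) = 12524*(-1/50012) = -3131/12503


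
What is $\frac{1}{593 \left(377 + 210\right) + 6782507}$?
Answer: $\frac{1}{7130598} \approx 1.4024 \cdot 10^{-7}$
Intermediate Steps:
$\frac{1}{593 \left(377 + 210\right) + 6782507} = \frac{1}{593 \cdot 587 + 6782507} = \frac{1}{348091 + 6782507} = \frac{1}{7130598}$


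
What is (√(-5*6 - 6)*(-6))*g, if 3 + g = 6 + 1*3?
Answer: -216*I ≈ -216.0*I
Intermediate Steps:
g = 6 (g = -3 + (6 + 1*3) = -3 + (6 + 3) = -3 + 9 = 6)
(√(-5*6 - 6)*(-6))*g = (√(-5*6 - 6)*(-6))*6 = (√(-30 - 6)*(-6))*6 = (√(-36)*(-6))*6 = ((6*I)*(-6))*6 = -36*I*6 = -216*I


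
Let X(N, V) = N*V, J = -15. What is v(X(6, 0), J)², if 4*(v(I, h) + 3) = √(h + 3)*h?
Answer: -639/4 + 45*I*√3 ≈ -159.75 + 77.942*I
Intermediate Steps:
v(I, h) = -3 + h*√(3 + h)/4 (v(I, h) = -3 + (√(h + 3)*h)/4 = -3 + (√(3 + h)*h)/4 = -3 + (h*√(3 + h))/4 = -3 + h*√(3 + h)/4)
v(X(6, 0), J)² = (-3 + (¼)*(-15)*√(3 - 15))² = (-3 + (¼)*(-15)*√(-12))² = (-3 + (¼)*(-15)*(2*I*√3))² = (-3 - 15*I*√3/2)²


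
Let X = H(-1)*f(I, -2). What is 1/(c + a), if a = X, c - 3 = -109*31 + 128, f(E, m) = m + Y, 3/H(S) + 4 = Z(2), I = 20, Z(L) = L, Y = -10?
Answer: -1/3230 ≈ -0.00030960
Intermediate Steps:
H(S) = -3/2 (H(S) = 3/(-4 + 2) = 3/(-2) = 3*(-1/2) = -3/2)
f(E, m) = -10 + m (f(E, m) = m - 10 = -10 + m)
X = 18 (X = -3*(-10 - 2)/2 = -3/2*(-12) = 18)
c = -3248 (c = 3 + (-109*31 + 128) = 3 + (-3379 + 128) = 3 - 3251 = -3248)
a = 18
1/(c + a) = 1/(-3248 + 18) = 1/(-3230) = -1/3230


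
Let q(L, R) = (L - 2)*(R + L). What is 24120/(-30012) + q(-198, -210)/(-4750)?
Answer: -4272582/237595 ≈ -17.983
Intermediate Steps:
q(L, R) = (-2 + L)*(L + R)
24120/(-30012) + q(-198, -210)/(-4750) = 24120/(-30012) + ((-198)² - 2*(-198) - 2*(-210) - 198*(-210))/(-4750) = 24120*(-1/30012) + (39204 + 396 + 420 + 41580)*(-1/4750) = -2010/2501 + 81600*(-1/4750) = -2010/2501 - 1632/95 = -4272582/237595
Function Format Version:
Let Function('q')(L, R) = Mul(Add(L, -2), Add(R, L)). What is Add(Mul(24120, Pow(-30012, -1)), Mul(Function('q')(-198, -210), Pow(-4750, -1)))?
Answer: Rational(-4272582, 237595) ≈ -17.983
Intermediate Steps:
Function('q')(L, R) = Mul(Add(-2, L), Add(L, R))
Add(Mul(24120, Pow(-30012, -1)), Mul(Function('q')(-198, -210), Pow(-4750, -1))) = Add(Mul(24120, Pow(-30012, -1)), Mul(Add(Pow(-198, 2), Mul(-2, -198), Mul(-2, -210), Mul(-198, -210)), Pow(-4750, -1))) = Add(Mul(24120, Rational(-1, 30012)), Mul(Add(39204, 396, 420, 41580), Rational(-1, 4750))) = Add(Rational(-2010, 2501), Mul(81600, Rational(-1, 4750))) = Add(Rational(-2010, 2501), Rational(-1632, 95)) = Rational(-4272582, 237595)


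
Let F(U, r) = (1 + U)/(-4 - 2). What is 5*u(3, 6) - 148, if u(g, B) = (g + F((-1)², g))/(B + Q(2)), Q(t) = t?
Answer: -439/3 ≈ -146.33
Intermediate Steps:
F(U, r) = -⅙ - U/6 (F(U, r) = (1 + U)/(-6) = (1 + U)*(-⅙) = -⅙ - U/6)
u(g, B) = (-⅓ + g)/(2 + B) (u(g, B) = (g + (-⅙ - ⅙*(-1)²))/(B + 2) = (g + (-⅙ - ⅙*1))/(2 + B) = (g + (-⅙ - ⅙))/(2 + B) = (g - ⅓)/(2 + B) = (-⅓ + g)/(2 + B))
5*u(3, 6) - 148 = 5*((-⅓ + 3)/(2 + 6)) - 148 = 5*((8/3)/8) - 148 = 5*((⅛)*(8/3)) - 148 = 5*(⅓) - 148 = 5/3 - 148 = -439/3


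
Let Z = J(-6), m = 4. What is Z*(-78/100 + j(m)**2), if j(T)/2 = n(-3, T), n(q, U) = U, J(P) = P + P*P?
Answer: 9483/5 ≈ 1896.6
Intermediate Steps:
J(P) = P + P**2
j(T) = 2*T
Z = 30 (Z = -6*(1 - 6) = -6*(-5) = 30)
Z*(-78/100 + j(m)**2) = 30*(-78/100 + (2*4)**2) = 30*(-78*1/100 + 8**2) = 30*(-39/50 + 64) = 30*(3161/50) = 9483/5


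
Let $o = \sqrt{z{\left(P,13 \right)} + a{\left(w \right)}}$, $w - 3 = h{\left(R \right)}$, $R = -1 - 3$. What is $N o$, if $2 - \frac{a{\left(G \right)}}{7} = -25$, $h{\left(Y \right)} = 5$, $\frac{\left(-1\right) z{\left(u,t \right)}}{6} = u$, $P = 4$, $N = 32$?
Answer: $32 \sqrt{165} \approx 411.05$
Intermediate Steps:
$R = -4$ ($R = -1 - 3 = -4$)
$z{\left(u,t \right)} = - 6 u$
$w = 8$ ($w = 3 + 5 = 8$)
$a{\left(G \right)} = 189$ ($a{\left(G \right)} = 14 - -175 = 14 + 175 = 189$)
$o = \sqrt{165}$ ($o = \sqrt{\left(-6\right) 4 + 189} = \sqrt{-24 + 189} = \sqrt{165} \approx 12.845$)
$N o = 32 \sqrt{165}$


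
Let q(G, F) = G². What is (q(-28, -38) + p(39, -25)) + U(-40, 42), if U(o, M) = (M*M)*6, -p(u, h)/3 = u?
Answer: 11251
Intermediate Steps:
p(u, h) = -3*u
U(o, M) = 6*M² (U(o, M) = M²*6 = 6*M²)
(q(-28, -38) + p(39, -25)) + U(-40, 42) = ((-28)² - 3*39) + 6*42² = (784 - 117) + 6*1764 = 667 + 10584 = 11251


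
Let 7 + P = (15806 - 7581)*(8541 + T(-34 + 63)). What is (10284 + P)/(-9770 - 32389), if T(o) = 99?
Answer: -71074277/42159 ≈ -1685.9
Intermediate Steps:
P = 71063993 (P = -7 + (15806 - 7581)*(8541 + 99) = -7 + 8225*8640 = -7 + 71064000 = 71063993)
(10284 + P)/(-9770 - 32389) = (10284 + 71063993)/(-9770 - 32389) = 71074277/(-42159) = 71074277*(-1/42159) = -71074277/42159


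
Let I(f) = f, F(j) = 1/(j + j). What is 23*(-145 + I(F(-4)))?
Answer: -26703/8 ≈ -3337.9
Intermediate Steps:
F(j) = 1/(2*j)
23*(-145 + I(F(-4))) = 23*(-145 + (½)/(-4)) = 23*(-145 + (½)*(-¼)) = 23*(-145 - ⅛) = 23*(-1161/8) = -26703/8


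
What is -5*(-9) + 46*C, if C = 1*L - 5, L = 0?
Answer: -185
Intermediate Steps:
C = -5 (C = 1*0 - 5 = 0 - 5 = -5)
-5*(-9) + 46*C = -5*(-9) + 46*(-5) = 45 - 230 = -185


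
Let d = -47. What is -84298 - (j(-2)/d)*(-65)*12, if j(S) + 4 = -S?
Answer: -3960446/47 ≈ -84265.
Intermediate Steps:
j(S) = -4 - S
-84298 - (j(-2)/d)*(-65)*12 = -84298 - ((-4 - 1*(-2))/(-47))*(-65)*12 = -84298 - ((-4 + 2)*(-1/47))*(-65)*12 = -84298 - -2*(-1/47)*(-65)*12 = -84298 - (2/47)*(-65)*12 = -84298 - (-130)*12/47 = -84298 - 1*(-1560/47) = -84298 + 1560/47 = -3960446/47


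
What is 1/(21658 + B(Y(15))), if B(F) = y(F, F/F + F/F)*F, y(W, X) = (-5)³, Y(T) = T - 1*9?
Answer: 1/20908 ≈ 4.7829e-5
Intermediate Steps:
Y(T) = -9 + T (Y(T) = T - 9 = -9 + T)
y(W, X) = -125
B(F) = -125*F
1/(21658 + B(Y(15))) = 1/(21658 - 125*(-9 + 15)) = 1/(21658 - 125*6) = 1/(21658 - 750) = 1/20908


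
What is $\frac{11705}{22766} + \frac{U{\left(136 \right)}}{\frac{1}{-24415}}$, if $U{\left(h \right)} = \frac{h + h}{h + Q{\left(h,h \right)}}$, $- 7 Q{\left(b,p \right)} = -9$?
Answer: $- \frac{1058292670055}{21878126} \approx -48372.0$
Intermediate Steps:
$Q{\left(b,p \right)} = \frac{9}{7}$ ($Q{\left(b,p \right)} = \left(- \frac{1}{7}\right) \left(-9\right) = \frac{9}{7}$)
$U{\left(h \right)} = \frac{2 h}{\frac{9}{7} + h}$ ($U{\left(h \right)} = \frac{h + h}{h + \frac{9}{7}} = \frac{2 h}{\frac{9}{7} + h}$)
$\frac{11705}{22766} + \frac{U{\left(136 \right)}}{\frac{1}{-24415}} = \frac{11705}{22766} + \frac{14 \cdot 136 \frac{1}{9 + 7 \cdot 136}}{\frac{1}{-24415}} = 11705 \cdot \frac{1}{22766} + \frac{14 \cdot 136 \frac{1}{9 + 952}}{- \frac{1}{24415}} = \frac{11705}{22766} + 14 \cdot 136 \cdot \frac{1}{961} \left(-24415\right) = \frac{11705}{22766} + \frac{1904}{961} \left(-24415\right) = \frac{11705}{22766} - \frac{46486160}{961} = - \frac{1058292670055}{21878126}$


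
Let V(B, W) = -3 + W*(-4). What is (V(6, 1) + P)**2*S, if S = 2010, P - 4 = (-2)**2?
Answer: 2010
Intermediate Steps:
V(B, W) = -3 - 4*W
P = 8 (P = 4 + (-2)**2 = 4 + 4 = 8)
(V(6, 1) + P)**2*S = ((-3 - 4*1) + 8)**2*2010 = ((-3 - 4) + 8)**2*2010 = (-7 + 8)**2*2010 = 1**2*2010 = 1*2010 = 2010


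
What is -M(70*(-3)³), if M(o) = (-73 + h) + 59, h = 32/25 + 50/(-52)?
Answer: 8893/650 ≈ 13.682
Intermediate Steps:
h = 207/650 (h = 32*(1/25) + 50*(-1/52) = 32/25 - 25/26 = 207/650 ≈ 0.31846)
M(o) = -8893/650 (M(o) = (-73 + 207/650) + 59 = -47243/650 + 59 = -8893/650)
-M(70*(-3)³) = -1*(-8893/650) = 8893/650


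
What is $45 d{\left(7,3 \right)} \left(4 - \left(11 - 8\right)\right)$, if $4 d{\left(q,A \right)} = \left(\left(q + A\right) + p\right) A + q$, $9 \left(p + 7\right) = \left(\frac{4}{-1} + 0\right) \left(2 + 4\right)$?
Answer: $90$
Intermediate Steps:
$p = - \frac{29}{3}$ ($p = -7 + \frac{\left(\frac{4}{-1} + 0\right) \left(2 + 4\right)}{9} = -7 + \frac{\left(4 \left(-1\right) + 0\right) 6}{9} = -7 + \frac{\left(-4 + 0\right) 6}{9} = -7 + \frac{\left(-4\right) 6}{9} = -7 + \frac{1}{9} \left(-24\right) = -7 - \frac{8}{3} = - \frac{29}{3} \approx -9.6667$)
$d{\left(q,A \right)} = \frac{q}{4} + \frac{A \left(- \frac{29}{3} + A + q\right)}{4}$ ($d{\left(q,A \right)} = \frac{\left(\left(q + A\right) - \frac{29}{3}\right) A + q}{4} = \frac{\left(\left(A + q\right) - \frac{29}{3}\right) A + q}{4} = \frac{\left(- \frac{29}{3} + A + q\right) A + q}{4} = \frac{A \left(- \frac{29}{3} + A + q\right) + q}{4} = \frac{q + A \left(- \frac{29}{3} + A + q\right)}{4} = \frac{q}{4} + \frac{A \left(- \frac{29}{3} + A + q\right)}{4}$)
$45 d{\left(7,3 \right)} \left(4 - \left(11 - 8\right)\right) = 45 \left(\left(- \frac{29}{12}\right) 3 + \frac{1}{4} \cdot 7 + \frac{3^{2}}{4} + \frac{1}{4} \cdot 3 \cdot 7\right) \left(4 - \left(11 - 8\right)\right) = 45 \left(- \frac{29}{4} + \frac{7}{4} + \frac{1}{4} \cdot 9 + \frac{21}{4}\right) \left(4 - \left(11 - 8\right)\right) = 45 \left(- \frac{29}{4} + \frac{7}{4} + \frac{9}{4} + \frac{21}{4}\right) \left(4 - 3\right) = 45 \cdot 2 \left(4 - 3\right) = 90 \cdot 1 = 90$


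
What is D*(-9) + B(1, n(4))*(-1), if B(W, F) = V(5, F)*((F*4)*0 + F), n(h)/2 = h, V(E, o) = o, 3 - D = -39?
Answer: -442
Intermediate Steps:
D = 42 (D = 3 - 1*(-39) = 3 + 39 = 42)
n(h) = 2*h
B(W, F) = F² (B(W, F) = F*((F*4)*0 + F) = F*((4*F)*0 + F) = F*(0 + F) = F*F = F²)
D*(-9) + B(1, n(4))*(-1) = 42*(-9) + (2*4)²*(-1) = -378 + 8²*(-1) = -378 + 64*(-1) = -378 - 64 = -442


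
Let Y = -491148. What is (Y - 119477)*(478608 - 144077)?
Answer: -204272991875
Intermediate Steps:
(Y - 119477)*(478608 - 144077) = (-491148 - 119477)*(478608 - 144077) = -610625*334531 = -204272991875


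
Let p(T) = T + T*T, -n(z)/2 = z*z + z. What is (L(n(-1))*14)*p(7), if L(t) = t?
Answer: 0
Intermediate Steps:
n(z) = -2*z - 2*z² (n(z) = -2*(z*z + z) = -2*(z² + z) = -2*(z + z²) = -2*z - 2*z²)
p(T) = T + T²
(L(n(-1))*14)*p(7) = (-2*(-1)*(1 - 1)*14)*(7*(1 + 7)) = (-2*(-1)*0*14)*(7*8) = (0*14)*56 = 0*56 = 0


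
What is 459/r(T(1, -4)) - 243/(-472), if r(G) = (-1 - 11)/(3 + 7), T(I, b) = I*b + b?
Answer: -180297/472 ≈ -381.99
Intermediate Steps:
T(I, b) = b + I*b
r(G) = -6/5 (r(G) = -12/10 = -12*1/10 = -6/5)
459/r(T(1, -4)) - 243/(-472) = 459/(-6/5) - 243/(-472) = 459*(-5/6) - 243*(-1/472) = -765/2 + 243/472 = -180297/472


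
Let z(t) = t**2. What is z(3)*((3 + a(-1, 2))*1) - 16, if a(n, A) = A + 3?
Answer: 56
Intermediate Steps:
a(n, A) = 3 + A
z(3)*((3 + a(-1, 2))*1) - 16 = 3**2*((3 + (3 + 2))*1) - 16 = 9*((3 + 5)*1) - 16 = 9*(8*1) - 16 = 9*8 - 16 = 72 - 16 = 56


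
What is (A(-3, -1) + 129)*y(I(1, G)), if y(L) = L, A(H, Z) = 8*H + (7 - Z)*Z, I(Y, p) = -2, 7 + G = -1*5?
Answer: -194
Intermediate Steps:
G = -12 (G = -7 - 1*5 = -7 - 5 = -12)
A(H, Z) = 8*H + Z*(7 - Z)
(A(-3, -1) + 129)*y(I(1, G)) = ((-1*(-1)² + 7*(-1) + 8*(-3)) + 129)*(-2) = ((-1*1 - 7 - 24) + 129)*(-2) = ((-1 - 7 - 24) + 129)*(-2) = (-32 + 129)*(-2) = 97*(-2) = -194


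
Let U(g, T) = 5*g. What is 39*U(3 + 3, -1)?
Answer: 1170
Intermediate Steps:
39*U(3 + 3, -1) = 39*(5*(3 + 3)) = 39*(5*6) = 39*30 = 1170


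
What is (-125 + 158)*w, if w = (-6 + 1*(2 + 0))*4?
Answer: -528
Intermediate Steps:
w = -16 (w = (-6 + 1*2)*4 = (-6 + 2)*4 = -4*4 = -16)
(-125 + 158)*w = (-125 + 158)*(-16) = 33*(-16) = -528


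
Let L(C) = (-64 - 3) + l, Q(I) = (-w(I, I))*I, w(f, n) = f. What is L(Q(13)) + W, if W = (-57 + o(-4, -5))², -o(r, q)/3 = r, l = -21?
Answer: 1937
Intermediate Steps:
o(r, q) = -3*r
Q(I) = -I² (Q(I) = (-I)*I = -I²)
L(C) = -88 (L(C) = (-64 - 3) - 21 = -67 - 21 = -88)
W = 2025 (W = (-57 - 3*(-4))² = (-57 + 12)² = (-45)² = 2025)
L(Q(13)) + W = -88 + 2025 = 1937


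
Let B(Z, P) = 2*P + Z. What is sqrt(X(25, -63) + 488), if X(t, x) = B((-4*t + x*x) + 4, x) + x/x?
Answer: 2*sqrt(1059) ≈ 65.085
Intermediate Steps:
B(Z, P) = Z + 2*P
X(t, x) = 5 + x**2 - 4*t + 2*x (X(t, x) = (((-4*t + x*x) + 4) + 2*x) + x/x = (((-4*t + x**2) + 4) + 2*x) + 1 = (((x**2 - 4*t) + 4) + 2*x) + 1 = ((4 + x**2 - 4*t) + 2*x) + 1 = (4 + x**2 - 4*t + 2*x) + 1 = 5 + x**2 - 4*t + 2*x)
sqrt(X(25, -63) + 488) = sqrt((5 + (-63)**2 - 4*25 + 2*(-63)) + 488) = sqrt((5 + 3969 - 100 - 126) + 488) = sqrt(3748 + 488) = sqrt(4236) = 2*sqrt(1059)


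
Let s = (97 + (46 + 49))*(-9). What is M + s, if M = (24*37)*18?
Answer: 14256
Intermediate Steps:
M = 15984 (M = 888*18 = 15984)
s = -1728 (s = (97 + 95)*(-9) = 192*(-9) = -1728)
M + s = 15984 - 1728 = 14256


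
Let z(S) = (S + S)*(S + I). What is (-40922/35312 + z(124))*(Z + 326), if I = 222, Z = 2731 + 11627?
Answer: 5561585509877/4414 ≈ 1.2600e+9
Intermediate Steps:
Z = 14358
z(S) = 2*S*(222 + S) (z(S) = (S + S)*(S + 222) = (2*S)*(222 + S) = 2*S*(222 + S))
(-40922/35312 + z(124))*(Z + 326) = (-40922/35312 + 2*124*(222 + 124))*(14358 + 326) = (-40922*1/35312 + 2*124*346)*14684 = (-20461/17656 + 85808)*14684 = (1515005587/17656)*14684 = 5561585509877/4414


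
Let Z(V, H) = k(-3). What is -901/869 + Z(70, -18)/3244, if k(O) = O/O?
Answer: -2921975/2819036 ≈ -1.0365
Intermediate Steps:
k(O) = 1
Z(V, H) = 1
-901/869 + Z(70, -18)/3244 = -901/869 + 1/3244 = -2921975/2819036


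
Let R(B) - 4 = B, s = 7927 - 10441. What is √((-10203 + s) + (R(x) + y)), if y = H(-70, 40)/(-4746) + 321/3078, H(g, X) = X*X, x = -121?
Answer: I*√939236784529218/270522 ≈ 113.29*I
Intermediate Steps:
H(g, X) = X²
s = -2514
R(B) = 4 + B
y = -188963/811566 (y = 40²/(-4746) + 321/3078 = 1600*(-1/4746) + 321*(1/3078) = -800/2373 + 107/1026 = -188963/811566 ≈ -0.23284)
√((-10203 + s) + (R(x) + y)) = √((-10203 - 2514) + ((4 - 121) - 188963/811566)) = √(-12717 + (-117 - 188963/811566)) = √(-12717 - 95142185/811566) = √(-10415827007/811566) = I*√939236784529218/270522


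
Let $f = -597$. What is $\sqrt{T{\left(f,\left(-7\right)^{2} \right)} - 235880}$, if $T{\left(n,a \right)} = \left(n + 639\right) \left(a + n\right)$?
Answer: $4 i \sqrt{16181} \approx 508.82 i$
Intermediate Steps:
$T{\left(n,a \right)} = \left(639 + n\right) \left(a + n\right)$
$\sqrt{T{\left(f,\left(-7\right)^{2} \right)} - 235880} = \sqrt{\left(\left(-597\right)^{2} + 639 \left(-7\right)^{2} + 639 \left(-597\right) + \left(-7\right)^{2} \left(-597\right)\right) - 235880} = \sqrt{\left(356409 + 639 \cdot 49 - 381483 + 49 \left(-597\right)\right) - 235880} = \sqrt{\left(356409 + 31311 - 381483 - 29253\right) - 235880} = \sqrt{-23016 - 235880} = \sqrt{-258896} = 4 i \sqrt{16181}$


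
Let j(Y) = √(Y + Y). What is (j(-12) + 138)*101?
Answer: 13938 + 202*I*√6 ≈ 13938.0 + 494.8*I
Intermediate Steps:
j(Y) = √2*√Y (j(Y) = √(2*Y) = √2*√Y)
(j(-12) + 138)*101 = (√2*√(-12) + 138)*101 = (√2*(2*I*√3) + 138)*101 = (2*I*√6 + 138)*101 = (138 + 2*I*√6)*101 = 13938 + 202*I*√6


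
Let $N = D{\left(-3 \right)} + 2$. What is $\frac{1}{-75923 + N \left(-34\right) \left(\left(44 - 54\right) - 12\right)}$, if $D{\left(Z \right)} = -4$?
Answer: $- \frac{1}{77419} \approx -1.2917 \cdot 10^{-5}$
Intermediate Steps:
$N = -2$ ($N = -4 + 2 = -2$)
$\frac{1}{-75923 + N \left(-34\right) \left(\left(44 - 54\right) - 12\right)} = \frac{1}{-75923 + \left(-2\right) \left(-34\right) \left(\left(44 - 54\right) - 12\right)} = \frac{1}{-75923 + 68 \left(-10 - 12\right)} = \frac{1}{-75923 + 68 \left(-22\right)} = \frac{1}{-75923 - 1496} = \frac{1}{-77419} = - \frac{1}{77419}$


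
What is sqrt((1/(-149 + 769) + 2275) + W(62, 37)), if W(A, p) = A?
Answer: sqrt(224585855)/310 ≈ 48.343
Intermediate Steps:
sqrt((1/(-149 + 769) + 2275) + W(62, 37)) = sqrt((1/(-149 + 769) + 2275) + 62) = sqrt((1/620 + 2275) + 62) = sqrt(1410501/620 + 62) = sqrt(1448941/620) = sqrt(224585855)/310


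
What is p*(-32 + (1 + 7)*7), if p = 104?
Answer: 2496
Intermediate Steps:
p*(-32 + (1 + 7)*7) = 104*(-32 + (1 + 7)*7) = 104*(-32 + 8*7) = 104*(-32 + 56) = 104*24 = 2496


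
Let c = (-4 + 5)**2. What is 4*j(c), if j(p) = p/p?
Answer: 4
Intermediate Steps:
c = 1 (c = 1**2 = 1)
j(p) = 1
4*j(c) = 4*1 = 4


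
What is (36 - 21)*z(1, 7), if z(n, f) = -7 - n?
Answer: -120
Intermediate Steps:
(36 - 21)*z(1, 7) = (36 - 21)*(-7 - 1*1) = 15*(-7 - 1) = 15*(-8) = -120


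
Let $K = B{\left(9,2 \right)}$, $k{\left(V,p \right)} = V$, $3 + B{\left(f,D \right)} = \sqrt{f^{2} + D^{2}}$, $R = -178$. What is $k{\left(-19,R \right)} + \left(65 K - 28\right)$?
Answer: $-242 + 65 \sqrt{85} \approx 357.27$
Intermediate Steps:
$B{\left(f,D \right)} = -3 + \sqrt{D^{2} + f^{2}}$ ($B{\left(f,D \right)} = -3 + \sqrt{f^{2} + D^{2}} = -3 + \sqrt{D^{2} + f^{2}}$)
$K = -3 + \sqrt{85}$ ($K = -3 + \sqrt{2^{2} + 9^{2}} = -3 + \sqrt{4 + 81} = -3 + \sqrt{85} \approx 6.2195$)
$k{\left(-19,R \right)} + \left(65 K - 28\right) = -19 - \left(28 - 65 \left(-3 + \sqrt{85}\right)\right) = -19 - \left(223 - 65 \sqrt{85}\right) = -242 + 65 \sqrt{85}$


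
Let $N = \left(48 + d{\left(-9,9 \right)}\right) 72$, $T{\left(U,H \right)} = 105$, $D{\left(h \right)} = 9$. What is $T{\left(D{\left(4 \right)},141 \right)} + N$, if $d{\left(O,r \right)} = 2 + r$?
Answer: $4353$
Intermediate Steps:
$N = 4248$ ($N = \left(48 + \left(2 + 9\right)\right) 72 = \left(48 + 11\right) 72 = 59 \cdot 72 = 4248$)
$T{\left(D{\left(4 \right)},141 \right)} + N = 105 + 4248 = 4353$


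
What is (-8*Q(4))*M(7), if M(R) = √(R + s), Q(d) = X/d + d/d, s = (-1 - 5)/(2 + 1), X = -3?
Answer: -2*√5 ≈ -4.4721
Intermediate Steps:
s = -2 (s = -6/3 = -6*⅓ = -2)
Q(d) = 1 - 3/d (Q(d) = -3/d + d/d = -3/d + 1 = 1 - 3/d)
M(R) = √(-2 + R) (M(R) = √(R - 2) = √(-2 + R))
(-8*Q(4))*M(7) = (-8*(-3 + 4)/4)*√(-2 + 7) = (-2)*√5 = (-8*¼)*√5 = -2*√5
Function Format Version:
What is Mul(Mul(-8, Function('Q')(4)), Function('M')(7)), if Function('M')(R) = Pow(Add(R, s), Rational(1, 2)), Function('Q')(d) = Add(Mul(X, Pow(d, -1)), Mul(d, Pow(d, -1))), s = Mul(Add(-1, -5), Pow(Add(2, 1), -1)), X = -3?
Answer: Mul(-2, Pow(5, Rational(1, 2))) ≈ -4.4721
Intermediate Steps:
s = -2 (s = Mul(-6, Pow(3, -1)) = Mul(-6, Rational(1, 3)) = -2)
Function('Q')(d) = Add(1, Mul(-3, Pow(d, -1))) (Function('Q')(d) = Add(Mul(-3, Pow(d, -1)), Mul(d, Pow(d, -1))) = Add(Mul(-3, Pow(d, -1)), 1) = Add(1, Mul(-3, Pow(d, -1))))
Function('M')(R) = Pow(Add(-2, R), Rational(1, 2)) (Function('M')(R) = Pow(Add(R, -2), Rational(1, 2)) = Pow(Add(-2, R), Rational(1, 2)))
Mul(Mul(-8, Function('Q')(4)), Function('M')(7)) = Mul(Mul(-8, Mul(Pow(4, -1), Add(-3, 4))), Pow(Add(-2, 7), Rational(1, 2))) = Mul(Mul(-8, Mul(Rational(1, 4), 1)), Pow(5, Rational(1, 2))) = Mul(Mul(-8, Rational(1, 4)), Pow(5, Rational(1, 2))) = Mul(-2, Pow(5, Rational(1, 2)))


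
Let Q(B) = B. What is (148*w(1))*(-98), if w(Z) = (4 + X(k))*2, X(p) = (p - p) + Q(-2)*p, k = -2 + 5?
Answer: 58016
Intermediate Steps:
k = 3
X(p) = -2*p (X(p) = (p - p) - 2*p = 0 - 2*p = -2*p)
w(Z) = -4 (w(Z) = (4 - 2*3)*2 = (4 - 6)*2 = -2*2 = -4)
(148*w(1))*(-98) = (148*(-4))*(-98) = -592*(-98) = 58016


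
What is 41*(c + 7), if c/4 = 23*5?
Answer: 19147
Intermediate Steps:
c = 460 (c = 4*(23*5) = 4*115 = 460)
41*(c + 7) = 41*(460 + 7) = 41*467 = 19147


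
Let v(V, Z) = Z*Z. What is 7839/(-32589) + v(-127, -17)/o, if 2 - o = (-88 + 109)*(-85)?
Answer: -510008/6470727 ≈ -0.078818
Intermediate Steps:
o = 1787 (o = 2 - (-88 + 109)*(-85) = 2 - 21*(-85) = 2 - 1*(-1785) = 2 + 1785 = 1787)
v(V, Z) = Z**2
7839/(-32589) + v(-127, -17)/o = 7839/(-32589) + (-17)**2/1787 = 7839*(-1/32589) + 289*(1/1787) = -871/3621 + 289/1787 = -510008/6470727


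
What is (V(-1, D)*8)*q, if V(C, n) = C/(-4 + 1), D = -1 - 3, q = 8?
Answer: 64/3 ≈ 21.333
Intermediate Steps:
D = -4
V(C, n) = -C/3 (V(C, n) = C/(-3) = C*(-1/3) = -C/3)
(V(-1, D)*8)*q = (-1/3*(-1)*8)*8 = ((1/3)*8)*8 = (8/3)*8 = 64/3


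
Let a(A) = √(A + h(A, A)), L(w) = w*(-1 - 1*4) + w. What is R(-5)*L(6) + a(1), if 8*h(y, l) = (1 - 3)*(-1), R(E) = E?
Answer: 120 + √5/2 ≈ 121.12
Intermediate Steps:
h(y, l) = ¼ (h(y, l) = ((1 - 3)*(-1))/8 = (-2*(-1))/8 = (⅛)*2 = ¼)
L(w) = -4*w (L(w) = w*(-1 - 4) + w = w*(-5) + w = -5*w + w = -4*w)
a(A) = √(¼ + A) (a(A) = √(A + ¼) = √(¼ + A))
R(-5)*L(6) + a(1) = -(-20)*6 + √(1 + 4*1)/2 = -5*(-24) + √(1 + 4)/2 = 120 + √5/2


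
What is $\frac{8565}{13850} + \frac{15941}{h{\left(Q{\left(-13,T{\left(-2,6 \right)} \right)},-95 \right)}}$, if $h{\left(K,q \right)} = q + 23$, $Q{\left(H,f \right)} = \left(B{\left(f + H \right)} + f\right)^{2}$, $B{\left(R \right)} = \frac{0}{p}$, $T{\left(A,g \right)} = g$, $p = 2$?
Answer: $- \frac{22016617}{99720} \approx -220.78$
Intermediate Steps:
$B{\left(R \right)} = 0$ ($B{\left(R \right)} = \frac{0}{2} = 0 \cdot \frac{1}{2} = 0$)
$Q{\left(H,f \right)} = f^{2}$ ($Q{\left(H,f \right)} = \left(0 + f\right)^{2} = f^{2}$)
$h{\left(K,q \right)} = 23 + q$
$\frac{8565}{13850} + \frac{15941}{h{\left(Q{\left(-13,T{\left(-2,6 \right)} \right)},-95 \right)}} = \frac{8565}{13850} + \frac{15941}{23 - 95} = 8565 \cdot \frac{1}{13850} + \frac{15941}{-72} = \frac{1713}{2770} + 15941 \left(- \frac{1}{72}\right) = \frac{1713}{2770} - \frac{15941}{72} = - \frac{22016617}{99720}$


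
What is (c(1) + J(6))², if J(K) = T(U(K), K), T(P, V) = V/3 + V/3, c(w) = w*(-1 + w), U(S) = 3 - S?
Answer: 16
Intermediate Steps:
T(P, V) = 2*V/3 (T(P, V) = V*(⅓) + V*(⅓) = V/3 + V/3 = 2*V/3)
J(K) = 2*K/3
(c(1) + J(6))² = (1*(-1 + 1) + (⅔)*6)² = (1*0 + 4)² = (0 + 4)² = 4² = 16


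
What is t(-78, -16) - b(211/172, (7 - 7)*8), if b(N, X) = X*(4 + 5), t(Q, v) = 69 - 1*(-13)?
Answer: 82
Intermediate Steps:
t(Q, v) = 82 (t(Q, v) = 69 + 13 = 82)
b(N, X) = 9*X (b(N, X) = X*9 = 9*X)
t(-78, -16) - b(211/172, (7 - 7)*8) = 82 - 9*(7 - 7)*8 = 82 - 9*0*8 = 82 - 9*0 = 82 - 1*0 = 82 + 0 = 82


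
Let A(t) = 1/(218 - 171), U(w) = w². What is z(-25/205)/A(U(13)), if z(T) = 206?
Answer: 9682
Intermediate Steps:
A(t) = 1/47
z(-25/205)/A(U(13)) = 206/(1/47) = 206*47 = 9682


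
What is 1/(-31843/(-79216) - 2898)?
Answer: -79216/229536125 ≈ -0.00034511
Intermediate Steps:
1/(-31843/(-79216) - 2898) = 1/(-31843*(-1/79216) - 2898) = 1/(31843/79216 - 2898) = 1/(-229536125/79216) = -79216/229536125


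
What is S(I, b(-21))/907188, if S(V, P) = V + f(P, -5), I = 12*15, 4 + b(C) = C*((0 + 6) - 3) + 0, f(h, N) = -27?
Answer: 3/17788 ≈ 0.00016865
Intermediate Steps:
b(C) = -4 + 3*C (b(C) = -4 + (C*((0 + 6) - 3) + 0) = -4 + (C*(6 - 3) + 0) = -4 + (C*3 + 0) = -4 + (3*C + 0) = -4 + 3*C)
I = 180
S(V, P) = -27 + V (S(V, P) = V - 27 = -27 + V)
S(I, b(-21))/907188 = (-27 + 180)/907188 = 153*(1/907188) = 3/17788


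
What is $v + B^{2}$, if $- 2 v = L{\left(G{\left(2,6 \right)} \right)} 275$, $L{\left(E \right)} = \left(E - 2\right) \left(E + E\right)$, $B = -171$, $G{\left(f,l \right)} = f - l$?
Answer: $22641$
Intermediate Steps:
$L{\left(E \right)} = 2 E \left(-2 + E\right)$ ($L{\left(E \right)} = \left(-2 + E\right) 2 E = 2 E \left(-2 + E\right)$)
$v = -6600$ ($v = - \frac{2 \left(2 - 6\right) \left(-2 + \left(2 - 6\right)\right) 275}{2} = - \frac{2 \left(-4\right) \left(-2 - 4\right) 275}{2} = - \frac{2 \left(-4\right) \left(-6\right) 275}{2} = - \frac{48 \cdot 275}{2} = \left(- \frac{1}{2}\right) 13200 = -6600$)
$v + B^{2} = -6600 + \left(-171\right)^{2} = -6600 + 29241 = 22641$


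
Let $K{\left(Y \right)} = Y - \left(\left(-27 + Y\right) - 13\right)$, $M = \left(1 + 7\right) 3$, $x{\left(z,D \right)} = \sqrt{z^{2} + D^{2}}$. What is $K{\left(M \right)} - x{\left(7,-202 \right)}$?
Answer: $40 - \sqrt{40853} \approx -162.12$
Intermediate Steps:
$x{\left(z,D \right)} = \sqrt{D^{2} + z^{2}}$
$M = 24$ ($M = 8 \cdot 3 = 24$)
$K{\left(Y \right)} = 40$ ($K{\left(Y \right)} = Y - \left(-40 + Y\right) = 40$)
$K{\left(M \right)} - x{\left(7,-202 \right)} = 40 - \sqrt{\left(-202\right)^{2} + 7^{2}} = 40 - \sqrt{40804 + 49} = 40 - \sqrt{40853}$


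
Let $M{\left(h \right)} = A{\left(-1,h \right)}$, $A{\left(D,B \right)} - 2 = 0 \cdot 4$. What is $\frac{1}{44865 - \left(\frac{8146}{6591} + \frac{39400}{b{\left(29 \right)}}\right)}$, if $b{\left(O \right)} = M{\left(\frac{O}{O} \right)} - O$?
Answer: $\frac{59319}{2747835421} \approx 2.1588 \cdot 10^{-5}$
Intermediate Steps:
$A{\left(D,B \right)} = 2$ ($A{\left(D,B \right)} = 2 + 0 \cdot 4 = 2 + 0 = 2$)
$M{\left(h \right)} = 2$
$b{\left(O \right)} = 2 - O$
$\frac{1}{44865 - \left(\frac{8146}{6591} + \frac{39400}{b{\left(29 \right)}}\right)} = \frac{1}{44865 - \left(\frac{8146}{6591} + \frac{39400}{2 - 29}\right)} = \frac{1}{44865 - \left(\frac{8146}{6591} + \frac{39400}{-27}\right)} = \frac{1}{44865 - - \frac{86488486}{59319}} = \frac{1}{44865 + \left(\frac{39400}{27} - \frac{8146}{6591}\right)} = \frac{1}{44865 + \frac{86488486}{59319}} = \frac{1}{\frac{2747835421}{59319}} = \frac{59319}{2747835421}$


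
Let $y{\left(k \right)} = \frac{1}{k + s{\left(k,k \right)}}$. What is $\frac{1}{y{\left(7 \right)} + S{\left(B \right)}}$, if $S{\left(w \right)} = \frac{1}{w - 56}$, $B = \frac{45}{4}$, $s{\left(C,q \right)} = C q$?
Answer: $- \frac{10024}{45} \approx -222.76$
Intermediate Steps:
$B = \frac{45}{4}$ ($B = 45 \cdot \frac{1}{4} = \frac{45}{4} \approx 11.25$)
$S{\left(w \right)} = \frac{1}{-56 + w}$
$y{\left(k \right)} = \frac{1}{k + k^{2}}$ ($y{\left(k \right)} = \frac{1}{k + k k} = \frac{1}{k + k^{2}}$)
$\frac{1}{y{\left(7 \right)} + S{\left(B \right)}} = \frac{1}{\frac{1}{7 \left(1 + 7\right)} + \frac{1}{-56 + \frac{45}{4}}} = \frac{1}{\frac{1}{7 \cdot 8} + \frac{1}{- \frac{179}{4}}} = \frac{1}{\frac{1}{7} \cdot \frac{1}{8} - \frac{4}{179}} = \frac{1}{\frac{1}{56} - \frac{4}{179}} = \frac{1}{- \frac{45}{10024}} = - \frac{10024}{45}$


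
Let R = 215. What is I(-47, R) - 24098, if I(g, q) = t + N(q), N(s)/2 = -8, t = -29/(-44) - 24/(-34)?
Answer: -18036251/748 ≈ -24113.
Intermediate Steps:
t = 1021/748 (t = -29*(-1/44) - 24*(-1/34) = 29/44 + 12/17 = 1021/748 ≈ 1.3650)
N(s) = -16 (N(s) = 2*(-8) = -16)
I(g, q) = -10947/748 (I(g, q) = 1021/748 - 16 = -10947/748)
I(-47, R) - 24098 = -10947/748 - 24098 = -18036251/748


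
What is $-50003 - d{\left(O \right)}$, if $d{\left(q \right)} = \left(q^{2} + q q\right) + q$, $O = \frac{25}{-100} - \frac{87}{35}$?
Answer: $- \frac{490149279}{9800} \approx -50015.0$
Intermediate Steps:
$O = - \frac{383}{140}$ ($O = 25 \left(- \frac{1}{100}\right) - \frac{87}{35} = - \frac{1}{4} - \frac{87}{35} = - \frac{383}{140} \approx -2.7357$)
$d{\left(q \right)} = q + 2 q^{2}$ ($d{\left(q \right)} = \left(q^{2} + q^{2}\right) + q = 2 q^{2} + q = q + 2 q^{2}$)
$-50003 - d{\left(O \right)} = -50003 - - \frac{383 \left(1 + 2 \left(- \frac{383}{140}\right)\right)}{140} = -50003 - - \frac{383 \left(1 - \frac{383}{70}\right)}{140} = -50003 - \left(- \frac{383}{140}\right) \left(- \frac{313}{70}\right) = -50003 - \frac{119879}{9800} = - \frac{490149279}{9800}$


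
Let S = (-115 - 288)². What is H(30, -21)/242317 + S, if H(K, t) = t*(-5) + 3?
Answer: 39354461761/242317 ≈ 1.6241e+5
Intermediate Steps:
S = 162409 (S = (-403)² = 162409)
H(K, t) = 3 - 5*t (H(K, t) = -5*t + 3 = 3 - 5*t)
H(30, -21)/242317 + S = (3 - 5*(-21))/242317 + 162409 = (3 + 105)*(1/242317) + 162409 = 108*(1/242317) + 162409 = 108/242317 + 162409 = 39354461761/242317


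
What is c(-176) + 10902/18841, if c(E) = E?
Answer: -3305114/18841 ≈ -175.42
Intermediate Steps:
c(-176) + 10902/18841 = -176 + 10902/18841 = -3305114/18841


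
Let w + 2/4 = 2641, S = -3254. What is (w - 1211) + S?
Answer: -3649/2 ≈ -1824.5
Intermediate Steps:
w = 5281/2 (w = -½ + 2641 = 5281/2 ≈ 2640.5)
(w - 1211) + S = (5281/2 - 1211) - 3254 = 2859/2 - 3254 = -3649/2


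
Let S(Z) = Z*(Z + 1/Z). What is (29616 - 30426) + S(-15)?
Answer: -584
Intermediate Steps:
(29616 - 30426) + S(-15) = (29616 - 30426) + (1 + (-15)²) = -810 + (1 + 225) = -810 + 226 = -584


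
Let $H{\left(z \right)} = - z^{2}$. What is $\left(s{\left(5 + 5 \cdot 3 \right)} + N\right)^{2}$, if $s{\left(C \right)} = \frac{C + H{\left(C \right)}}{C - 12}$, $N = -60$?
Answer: $\frac{46225}{4} \approx 11556.0$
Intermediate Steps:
$s{\left(C \right)} = \frac{C - C^{2}}{-12 + C}$ ($s{\left(C \right)} = \frac{C - C^{2}}{C - 12} = \frac{C - C^{2}}{-12 + C}$)
$\left(s{\left(5 + 5 \cdot 3 \right)} + N\right)^{2} = \left(\frac{\left(5 + 5 \cdot 3\right) \left(1 - \left(5 + 5 \cdot 3\right)\right)}{-12 + \left(5 + 5 \cdot 3\right)} - 60\right)^{2} = \left(\frac{\left(5 + 15\right) \left(1 - \left(5 + 15\right)\right)}{-12 + \left(5 + 15\right)} - 60\right)^{2} = \left(\frac{20 \left(1 - 20\right)}{-12 + 20} - 60\right)^{2} = \left(\frac{20 \left(1 - 20\right)}{8} - 60\right)^{2} = \left(20 \cdot \frac{1}{8} \left(-19\right) - 60\right)^{2} = \left(- \frac{95}{2} - 60\right)^{2} = \left(- \frac{215}{2}\right)^{2} = \frac{46225}{4}$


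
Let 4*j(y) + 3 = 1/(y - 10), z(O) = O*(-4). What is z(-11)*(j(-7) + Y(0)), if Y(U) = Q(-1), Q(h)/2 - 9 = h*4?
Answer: 6908/17 ≈ 406.35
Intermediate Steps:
Q(h) = 18 + 8*h (Q(h) = 18 + 2*(h*4) = 18 + 2*(4*h) = 18 + 8*h)
z(O) = -4*O
Y(U) = 10 (Y(U) = 18 + 8*(-1) = 18 - 8 = 10)
j(y) = -¾ + 1/(4*(-10 + y)) (j(y) = -¾ + 1/(4*(y - 10)) = -¾ + 1/(4*(-10 + y)))
z(-11)*(j(-7) + Y(0)) = (-4*(-11))*((31 - 3*(-7))/(4*(-10 - 7)) + 10) = 44*((¼)*(31 + 21)/(-17) + 10) = 44*((¼)*(-1/17)*52 + 10) = 44*(-13/17 + 10) = 44*(157/17) = 6908/17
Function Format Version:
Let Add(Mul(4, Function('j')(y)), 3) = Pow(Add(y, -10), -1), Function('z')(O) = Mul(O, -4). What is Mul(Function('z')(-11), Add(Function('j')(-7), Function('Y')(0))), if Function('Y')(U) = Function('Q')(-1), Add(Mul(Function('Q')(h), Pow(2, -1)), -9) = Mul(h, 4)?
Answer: Rational(6908, 17) ≈ 406.35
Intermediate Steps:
Function('Q')(h) = Add(18, Mul(8, h)) (Function('Q')(h) = Add(18, Mul(2, Mul(h, 4))) = Add(18, Mul(2, Mul(4, h))) = Add(18, Mul(8, h)))
Function('z')(O) = Mul(-4, O)
Function('Y')(U) = 10 (Function('Y')(U) = Add(18, Mul(8, -1)) = Add(18, -8) = 10)
Function('j')(y) = Add(Rational(-3, 4), Mul(Rational(1, 4), Pow(Add(-10, y), -1))) (Function('j')(y) = Add(Rational(-3, 4), Mul(Rational(1, 4), Pow(Add(y, -10), -1))) = Add(Rational(-3, 4), Mul(Rational(1, 4), Pow(Add(-10, y), -1))))
Mul(Function('z')(-11), Add(Function('j')(-7), Function('Y')(0))) = Mul(Mul(-4, -11), Add(Mul(Rational(1, 4), Pow(Add(-10, -7), -1), Add(31, Mul(-3, -7))), 10)) = Mul(44, Add(Mul(Rational(1, 4), Pow(-17, -1), Add(31, 21)), 10)) = Mul(44, Add(Mul(Rational(1, 4), Rational(-1, 17), 52), 10)) = Mul(44, Add(Rational(-13, 17), 10)) = Mul(44, Rational(157, 17)) = Rational(6908, 17)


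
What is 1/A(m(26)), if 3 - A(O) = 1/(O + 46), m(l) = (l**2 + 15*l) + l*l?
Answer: 1788/5363 ≈ 0.33340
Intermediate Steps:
m(l) = 2*l**2 + 15*l (m(l) = (l**2 + 15*l) + l**2 = 2*l**2 + 15*l)
A(O) = 3 - 1/(46 + O) (A(O) = 3 - 1/(O + 46) = 3 - 1/(46 + O))
1/A(m(26)) = 1/((137 + 3*(26*(15 + 2*26)))/(46 + 26*(15 + 2*26))) = 1/((137 + 3*(26*(15 + 52)))/(46 + 26*(15 + 52))) = 1/((137 + 3*(26*67))/(46 + 26*67)) = 1/((137 + 3*1742)/(46 + 1742)) = 1/((137 + 5226)/1788) = 1/((1/1788)*5363) = 1/(5363/1788) = 1788/5363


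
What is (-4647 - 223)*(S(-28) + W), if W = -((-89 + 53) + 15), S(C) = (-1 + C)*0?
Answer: -102270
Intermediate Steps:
S(C) = 0
W = 21 (W = -(-36 + 15) = -1*(-21) = 21)
(-4647 - 223)*(S(-28) + W) = (-4647 - 223)*(0 + 21) = -4870*21 = -102270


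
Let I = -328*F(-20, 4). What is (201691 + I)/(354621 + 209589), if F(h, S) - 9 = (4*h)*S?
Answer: 101233/188070 ≈ 0.53827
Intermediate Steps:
F(h, S) = 9 + 4*S*h (F(h, S) = 9 + (4*h)*S = 9 + 4*S*h)
I = 102008 (I = -328*(9 + 4*4*(-20)) = -328*(9 - 320) = -328*(-311) = 102008)
(201691 + I)/(354621 + 209589) = (201691 + 102008)/(354621 + 209589) = 303699/564210 = 303699*(1/564210) = 101233/188070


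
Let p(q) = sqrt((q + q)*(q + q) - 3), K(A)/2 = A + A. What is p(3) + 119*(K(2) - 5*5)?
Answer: -2023 + sqrt(33) ≈ -2017.3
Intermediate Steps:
K(A) = 4*A (K(A) = 2*(A + A) = 2*(2*A) = 4*A)
p(q) = sqrt(-3 + 4*q**2) (p(q) = sqrt((2*q)*(2*q) - 3) = sqrt(4*q**2 - 3) = sqrt(-3 + 4*q**2))
p(3) + 119*(K(2) - 5*5) = sqrt(-3 + 4*3**2) + 119*(4*2 - 5*5) = sqrt(-3 + 4*9) + 119*(8 - 25) = sqrt(-3 + 36) + 119*(-17) = sqrt(33) - 2023 = -2023 + sqrt(33)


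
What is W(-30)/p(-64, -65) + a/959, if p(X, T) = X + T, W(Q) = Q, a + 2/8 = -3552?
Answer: -572627/164948 ≈ -3.4716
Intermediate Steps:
a = -14209/4 (a = -1/4 - 3552 = -14209/4 ≈ -3552.3)
p(X, T) = T + X
W(-30)/p(-64, -65) + a/959 = -30/(-65 - 64) - 14209/4/959 = -30/(-129) - 14209/4*1/959 = -30*(-1/129) - 14209/3836 = 10/43 - 14209/3836 = -572627/164948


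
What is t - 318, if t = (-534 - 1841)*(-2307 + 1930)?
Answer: 895057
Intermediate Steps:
t = 895375 (t = -2375*(-377) = 895375)
t - 318 = 895375 - 318 = 895057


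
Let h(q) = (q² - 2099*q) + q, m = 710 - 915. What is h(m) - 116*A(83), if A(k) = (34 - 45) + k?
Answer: 463763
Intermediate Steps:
A(k) = -11 + k
m = -205
h(q) = q² - 2098*q
h(m) - 116*A(83) = -205*(-2098 - 205) - 116*(-11 + 83) = -205*(-2303) - 116*72 = 472115 - 8352 = 463763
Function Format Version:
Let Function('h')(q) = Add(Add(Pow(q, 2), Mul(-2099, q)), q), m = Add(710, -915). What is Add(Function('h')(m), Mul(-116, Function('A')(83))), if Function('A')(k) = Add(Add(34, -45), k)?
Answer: 463763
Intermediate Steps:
Function('A')(k) = Add(-11, k)
m = -205
Function('h')(q) = Add(Pow(q, 2), Mul(-2098, q))
Add(Function('h')(m), Mul(-116, Function('A')(83))) = Add(Mul(-205, Add(-2098, -205)), Mul(-116, Add(-11, 83))) = Add(Mul(-205, -2303), Mul(-116, 72)) = Add(472115, -8352) = 463763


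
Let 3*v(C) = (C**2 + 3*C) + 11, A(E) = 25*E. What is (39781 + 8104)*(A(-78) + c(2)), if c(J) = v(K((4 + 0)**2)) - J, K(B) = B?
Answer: -88443595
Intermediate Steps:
v(C) = 11/3 + C + C**2/3 (v(C) = ((C**2 + 3*C) + 11)/3 = (11 + C**2 + 3*C)/3 = 11/3 + C + C**2/3)
c(J) = 105 - J (c(J) = (11/3 + (4 + 0)**2 + ((4 + 0)**2)**2/3) - J = (11/3 + 4**2 + (4**2)**2/3) - J = (11/3 + 16 + (1/3)*16**2) - J = (11/3 + 16 + (1/3)*256) - J = (11/3 + 16 + 256/3) - J = 105 - J)
(39781 + 8104)*(A(-78) + c(2)) = (39781 + 8104)*(25*(-78) + (105 - 1*2)) = 47885*(-1950 + (105 - 2)) = 47885*(-1950 + 103) = 47885*(-1847) = -88443595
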